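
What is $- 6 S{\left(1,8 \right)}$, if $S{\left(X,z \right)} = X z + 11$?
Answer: $-114$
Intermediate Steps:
$S{\left(X,z \right)} = 11 + X z$
$- 6 S{\left(1,8 \right)} = - 6 \left(11 + 1 \cdot 8\right) = - 6 \left(11 + 8\right) = \left(-6\right) 19 = -114$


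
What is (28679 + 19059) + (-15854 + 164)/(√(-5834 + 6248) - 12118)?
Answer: 701030108780/14684551 + 4707*√46/14684551 ≈ 47739.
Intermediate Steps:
(28679 + 19059) + (-15854 + 164)/(√(-5834 + 6248) - 12118) = 47738 - 15690/(√414 - 12118) = 47738 - 15690/(3*√46 - 12118) = 47738 - 15690/(-12118 + 3*√46)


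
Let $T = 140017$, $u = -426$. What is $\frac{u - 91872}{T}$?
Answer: $- \frac{92298}{140017} \approx -0.65919$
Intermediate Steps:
$\frac{u - 91872}{T} = \frac{-426 - 91872}{140017} = \left(-426 - 91872\right) \frac{1}{140017} = \left(-92298\right) \frac{1}{140017} = - \frac{92298}{140017}$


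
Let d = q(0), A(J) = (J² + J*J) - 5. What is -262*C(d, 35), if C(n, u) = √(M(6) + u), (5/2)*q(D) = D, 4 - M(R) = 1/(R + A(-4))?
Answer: -262*√42438/33 ≈ -1635.6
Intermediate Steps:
A(J) = -5 + 2*J² (A(J) = (J² + J²) - 5 = 2*J² - 5 = -5 + 2*J²)
M(R) = 4 - 1/(27 + R) (M(R) = 4 - 1/(R + (-5 + 2*(-4)²)) = 4 - 1/(R + (-5 + 2*16)) = 4 - 1/(R + (-5 + 32)) = 4 - 1/(R + 27) = 4 - 1/(27 + R))
q(D) = 2*D/5
d = 0 (d = (⅖)*0 = 0)
C(n, u) = √(131/33 + u) (C(n, u) = √((107 + 4*6)/(27 + 6) + u) = √((107 + 24)/33 + u) = √((1/33)*131 + u) = √(131/33 + u))
-262*C(d, 35) = -262*√(4323 + 1089*35)/33 = -262*√(4323 + 38115)/33 = -262*√42438/33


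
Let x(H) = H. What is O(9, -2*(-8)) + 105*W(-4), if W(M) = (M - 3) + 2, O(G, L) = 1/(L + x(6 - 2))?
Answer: -10499/20 ≈ -524.95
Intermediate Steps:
O(G, L) = 1/(4 + L) (O(G, L) = 1/(L + (6 - 2)) = 1/(L + 4) = 1/(4 + L))
W(M) = -1 + M (W(M) = (-3 + M) + 2 = -1 + M)
O(9, -2*(-8)) + 105*W(-4) = 1/(4 - 2*(-8)) + 105*(-1 - 4) = 1/(4 + 16) + 105*(-5) = 1/20 - 525 = -10499/20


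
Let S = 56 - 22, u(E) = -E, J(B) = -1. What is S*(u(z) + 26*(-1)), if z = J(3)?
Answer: -850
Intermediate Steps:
z = -1
S = 34
S*(u(z) + 26*(-1)) = 34*(-1*(-1) + 26*(-1)) = 34*(1 - 26) = 34*(-25) = -850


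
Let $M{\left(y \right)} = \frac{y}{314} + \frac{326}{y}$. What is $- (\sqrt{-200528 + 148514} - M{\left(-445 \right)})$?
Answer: $- \frac{300389}{139730} - i \sqrt{52014} \approx -2.1498 - 228.07 i$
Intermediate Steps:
$M{\left(y \right)} = \frac{326}{y} + \frac{y}{314}$ ($M{\left(y \right)} = y \frac{1}{314} + \frac{326}{y} = \frac{y}{314} + \frac{326}{y} = \frac{326}{y} + \frac{y}{314}$)
$- (\sqrt{-200528 + 148514} - M{\left(-445 \right)}) = - (\sqrt{-200528 + 148514} - \left(\frac{326}{-445} + \frac{1}{314} \left(-445\right)\right)) = - (\sqrt{-52014} - \left(326 \left(- \frac{1}{445}\right) - \frac{445}{314}\right)) = - (i \sqrt{52014} - \left(- \frac{326}{445} - \frac{445}{314}\right)) = - (i \sqrt{52014} - - \frac{300389}{139730}) = - (i \sqrt{52014} + \frac{300389}{139730}) = - (\frac{300389}{139730} + i \sqrt{52014}) = - \frac{300389}{139730} - i \sqrt{52014}$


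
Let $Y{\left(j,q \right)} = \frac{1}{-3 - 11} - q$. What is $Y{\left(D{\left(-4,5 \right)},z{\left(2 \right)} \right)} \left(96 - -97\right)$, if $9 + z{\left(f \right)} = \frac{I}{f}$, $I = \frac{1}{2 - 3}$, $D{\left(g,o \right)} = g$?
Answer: $\frac{12738}{7} \approx 1819.7$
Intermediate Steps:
$I = -1$ ($I = \frac{1}{-1} = -1$)
$z{\left(f \right)} = -9 - \frac{1}{f}$
$Y{\left(j,q \right)} = - \frac{1}{14} - q$ ($Y{\left(j,q \right)} = \frac{1}{-14} - q = - \frac{1}{14} - q$)
$Y{\left(D{\left(-4,5 \right)},z{\left(2 \right)} \right)} \left(96 - -97\right) = \left(- \frac{1}{14} - \left(-9 - \frac{1}{2}\right)\right) \left(96 - -97\right) = \left(- \frac{1}{14} - \left(-9 - \frac{1}{2}\right)\right) \left(96 + 97\right) = \left(- \frac{1}{14} - \left(-9 - \frac{1}{2}\right)\right) 193 = \left(- \frac{1}{14} - - \frac{19}{2}\right) 193 = \left(- \frac{1}{14} + \frac{19}{2}\right) 193 = \frac{66}{7} \cdot 193 = \frac{12738}{7}$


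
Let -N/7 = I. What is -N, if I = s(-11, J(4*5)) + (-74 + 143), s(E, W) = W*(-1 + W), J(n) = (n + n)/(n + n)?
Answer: 483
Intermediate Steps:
J(n) = 1 (J(n) = (2*n)/((2*n)) = (2*n)*(1/(2*n)) = 1)
I = 69 (I = 1*(-1 + 1) + (-74 + 143) = 1*0 + 69 = 0 + 69 = 69)
N = -483 (N = -7*69 = -483)
-N = -1*(-483) = 483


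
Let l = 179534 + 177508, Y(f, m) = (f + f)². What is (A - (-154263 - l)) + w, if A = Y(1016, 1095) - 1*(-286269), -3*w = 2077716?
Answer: 4234026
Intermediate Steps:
Y(f, m) = 4*f² (Y(f, m) = (2*f)² = 4*f²)
w = -692572 (w = -⅓*2077716 = -692572)
l = 357042
A = 4415293 (A = 4*1016² - 1*(-286269) = 4*1032256 + 286269 = 4129024 + 286269 = 4415293)
(A - (-154263 - l)) + w = (4415293 - (-154263 - 1*357042)) - 692572 = (4415293 - (-154263 - 357042)) - 692572 = (4415293 - 1*(-511305)) - 692572 = (4415293 + 511305) - 692572 = 4926598 - 692572 = 4234026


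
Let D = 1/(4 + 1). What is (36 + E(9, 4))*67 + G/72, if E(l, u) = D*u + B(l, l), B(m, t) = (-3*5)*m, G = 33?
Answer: -789473/120 ≈ -6578.9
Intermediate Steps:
B(m, t) = -15*m
D = 1/5 ≈ 0.20000
E(l, u) = -15*l + u/5 (E(l, u) = u/5 - 15*l = -15*l + u/5)
(36 + E(9, 4))*67 + G/72 = (36 + (-15*9 + (1/5)*4))*67 + 33/72 = (36 + (-135 + 4/5))*67 + 33*(1/72) = (36 - 671/5)*67 + 11/24 = -491/5*67 + 11/24 = -32897/5 + 11/24 = -789473/120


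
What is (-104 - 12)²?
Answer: 13456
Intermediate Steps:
(-104 - 12)² = (-116)² = 13456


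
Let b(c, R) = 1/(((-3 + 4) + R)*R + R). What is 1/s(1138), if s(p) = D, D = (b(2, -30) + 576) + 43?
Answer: 840/519961 ≈ 0.0016155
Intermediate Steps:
b(c, R) = 1/(R + R*(1 + R)) (b(c, R) = 1/((1 + R)*R + R) = 1/(R*(1 + R) + R) = 1/(R + R*(1 + R)))
D = 519961/840 (D = (1/((-30)*(2 - 30)) + 576) + 43 = (-1/30/(-28) + 576) + 43 = (-1/30*(-1/28) + 576) + 43 = (1/840 + 576) + 43 = 483841/840 + 43 = 519961/840 ≈ 619.00)
s(p) = 519961/840
1/s(1138) = 1/(519961/840) = 840/519961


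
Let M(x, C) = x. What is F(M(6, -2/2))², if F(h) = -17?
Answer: 289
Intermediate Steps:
F(M(6, -2/2))² = (-17)² = 289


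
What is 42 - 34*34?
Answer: -1114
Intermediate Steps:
42 - 34*34 = 42 - 1156 = -1114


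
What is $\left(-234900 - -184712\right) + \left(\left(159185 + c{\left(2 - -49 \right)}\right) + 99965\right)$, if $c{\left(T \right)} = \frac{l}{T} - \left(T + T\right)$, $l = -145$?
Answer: $\frac{10651715}{51} \approx 2.0886 \cdot 10^{5}$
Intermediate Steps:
$c{\left(T \right)} = - \frac{145}{T} - 2 T$ ($c{\left(T \right)} = - \frac{145}{T} - \left(T + T\right) = - \frac{145}{T} - 2 T$)
$\left(-234900 - -184712\right) + \left(\left(159185 + c{\left(2 - -49 \right)}\right) + 99965\right) = \left(-234900 - -184712\right) - \left(-259150 + 2 \left(2 - -49\right) + \frac{145}{2 - -49}\right) = \left(-234900 + 184712\right) - \left(-259150 + 2 \left(2 + 49\right) + \frac{145}{2 + 49}\right) = -50188 + \left(\left(159185 - \left(102 + \frac{145}{51}\right)\right) + 99965\right) = -50188 + \left(\left(159185 - \frac{5347}{51}\right) + 99965\right) = -50188 + \left(\frac{8113088}{51} + 99965\right) = -50188 + \frac{13211303}{51} = \frac{10651715}{51}$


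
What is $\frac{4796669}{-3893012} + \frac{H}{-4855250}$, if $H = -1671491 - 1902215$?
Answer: $- \frac{4688273409889}{9450773256500} \approx -0.49607$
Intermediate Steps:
$H = -3573706$
$\frac{4796669}{-3893012} + \frac{H}{-4855250} = \frac{4796669}{-3893012} - \frac{3573706}{-4855250} = 4796669 \left(- \frac{1}{3893012}\right) - - \frac{1786853}{2427625} = - \frac{4796669}{3893012} + \frac{1786853}{2427625} = - \frac{4688273409889}{9450773256500}$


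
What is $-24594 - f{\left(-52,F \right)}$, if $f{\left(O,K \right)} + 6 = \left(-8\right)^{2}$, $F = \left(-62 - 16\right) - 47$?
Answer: $-24652$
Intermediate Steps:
$F = -125$ ($F = \left(-62 - 16\right) - 47 = -78 - 47 = -125$)
$f{\left(O,K \right)} = 58$ ($f{\left(O,K \right)} = -6 + \left(-8\right)^{2} = -6 + 64 = 58$)
$-24594 - f{\left(-52,F \right)} = -24594 - 58 = -24652$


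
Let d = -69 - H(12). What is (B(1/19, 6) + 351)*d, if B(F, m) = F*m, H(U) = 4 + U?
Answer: -567375/19 ≈ -29862.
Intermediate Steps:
d = -85 (d = -69 - (4 + 12) = -69 - 1*16 = -69 - 16 = -85)
(B(1/19, 6) + 351)*d = (6/19 + 351)*(-85) = (6675/19)*(-85) = -567375/19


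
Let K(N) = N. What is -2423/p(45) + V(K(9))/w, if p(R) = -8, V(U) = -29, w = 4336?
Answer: 1313237/4336 ≈ 302.87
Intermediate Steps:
-2423/p(45) + V(K(9))/w = -2423/(-8) - 29/4336 = -2423*(-⅛) - 29*1/4336 = 2423/8 - 29/4336 = 1313237/4336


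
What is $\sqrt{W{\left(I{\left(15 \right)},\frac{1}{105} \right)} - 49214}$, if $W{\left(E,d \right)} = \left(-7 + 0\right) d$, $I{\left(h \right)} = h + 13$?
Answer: $\frac{i \sqrt{11073165}}{15} \approx 221.84 i$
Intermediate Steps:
$I{\left(h \right)} = 13 + h$
$W{\left(E,d \right)} = - 7 d$
$\sqrt{W{\left(I{\left(15 \right)},\frac{1}{105} \right)} - 49214} = \sqrt{- \frac{7}{105} - 49214} = \sqrt{\left(-7\right) \frac{1}{105} - 49214} = \sqrt{- \frac{1}{15} - 49214} = \sqrt{- \frac{738211}{15}} = \frac{i \sqrt{11073165}}{15}$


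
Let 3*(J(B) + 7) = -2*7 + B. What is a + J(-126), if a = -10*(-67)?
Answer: 1849/3 ≈ 616.33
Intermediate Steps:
a = 670
J(B) = -35/3 + B/3 (J(B) = -7 + (-2*7 + B)/3 = -7 + (-14 + B)/3 = -7 + (-14/3 + B/3) = -35/3 + B/3)
a + J(-126) = 670 + (-35/3 + (⅓)*(-126)) = 670 + (-35/3 - 42) = 670 - 161/3 = 1849/3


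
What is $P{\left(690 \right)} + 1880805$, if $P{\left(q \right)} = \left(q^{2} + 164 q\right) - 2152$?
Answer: $2467913$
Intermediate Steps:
$P{\left(q \right)} = -2152 + q^{2} + 164 q$
$P{\left(690 \right)} + 1880805 = \left(-2152 + 690^{2} + 164 \cdot 690\right) + 1880805 = \left(-2152 + 476100 + 113160\right) + 1880805 = 587108 + 1880805 = 2467913$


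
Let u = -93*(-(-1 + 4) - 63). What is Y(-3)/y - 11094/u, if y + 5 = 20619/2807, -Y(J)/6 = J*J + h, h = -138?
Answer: 1105207199/3367716 ≈ 328.18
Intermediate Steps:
Y(J) = 828 - 6*J² (Y(J) = -6*(J*J - 138) = -6*(J² - 138) = -6*(-138 + J²) = 828 - 6*J²)
y = 6584/2807 (y = -5 + 20619/2807 = 6584/2807 ≈ 2.3456)
u = 6138 (u = -93*(-1*3 - 63) = -93*(-3 - 63) = -93*(-66) = 6138)
Y(-3)/y - 11094/u = (828 - 6*(-3)²)/(6584/2807) - 11094/6138 = (828 - 6*9)*(2807/6584) - 11094*1/6138 = (828 - 54)*(2807/6584) - 1849/1023 = 774*(2807/6584) - 1849/1023 = 1086309/3292 - 1849/1023 = 1105207199/3367716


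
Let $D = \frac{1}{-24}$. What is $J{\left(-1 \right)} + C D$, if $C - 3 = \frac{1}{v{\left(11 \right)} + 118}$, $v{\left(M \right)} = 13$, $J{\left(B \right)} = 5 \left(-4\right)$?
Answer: $- \frac{31637}{1572} \approx -20.125$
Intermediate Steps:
$J{\left(B \right)} = -20$
$D = - \frac{1}{24} \approx -0.041667$
$C = \frac{394}{131}$ ($C = 3 + \frac{1}{13 + 118} = 3 + \frac{1}{131} = \frac{394}{131} \approx 3.0076$)
$J{\left(-1 \right)} + C D = -20 + \frac{394}{131} \left(- \frac{1}{24}\right) = -20 - \frac{197}{1572} = - \frac{31637}{1572}$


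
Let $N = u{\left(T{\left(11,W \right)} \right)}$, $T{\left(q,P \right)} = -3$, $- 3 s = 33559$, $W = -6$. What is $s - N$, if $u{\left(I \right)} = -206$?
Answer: $- \frac{32941}{3} \approx -10980.0$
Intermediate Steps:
$s = - \frac{33559}{3}$ ($s = \left(- \frac{1}{3}\right) 33559 = - \frac{33559}{3} \approx -11186.0$)
$N = -206$
$s - N = - \frac{33559}{3} - -206 = - \frac{33559}{3} + 206 = - \frac{32941}{3}$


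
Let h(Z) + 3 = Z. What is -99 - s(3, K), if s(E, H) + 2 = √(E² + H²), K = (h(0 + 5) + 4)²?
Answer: -97 - 3*√145 ≈ -133.12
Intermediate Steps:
h(Z) = -3 + Z
K = 36 (K = ((-3 + (0 + 5)) + 4)² = ((-3 + 5) + 4)² = (2 + 4)² = 6² = 36)
s(E, H) = -2 + √(E² + H²)
-99 - s(3, K) = -99 - (-2 + √(3² + 36²)) = -99 - (-2 + √(9 + 1296)) = -99 - (-2 + √1305) = -99 - (-2 + 3*√145) = -99 + (2 - 3*√145) = -97 - 3*√145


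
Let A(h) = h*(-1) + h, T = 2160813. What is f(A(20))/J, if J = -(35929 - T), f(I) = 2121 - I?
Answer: 2121/2124884 ≈ 0.00099817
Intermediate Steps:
A(h) = 0 (A(h) = -h + h = 0)
J = 2124884 (J = -(35929 - 1*2160813) = -(35929 - 2160813) = -1*(-2124884) = 2124884)
f(A(20))/J = (2121 - 1*0)/2124884 = (2121 + 0)*(1/2124884) = 2121*(1/2124884) = 2121/2124884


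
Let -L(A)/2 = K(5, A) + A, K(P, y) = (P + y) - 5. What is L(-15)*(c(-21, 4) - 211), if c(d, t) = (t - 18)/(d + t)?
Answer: -214380/17 ≈ -12611.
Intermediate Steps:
K(P, y) = -5 + P + y
c(d, t) = (-18 + t)/(d + t)
L(A) = -4*A (L(A) = -2*((-5 + 5 + A) + A) = -2*(A + A) = -4*A)
L(-15)*(c(-21, 4) - 211) = (-4*(-15))*((-18 + 4)/(-21 + 4) - 211) = 60*(-14/(-17) - 211) = 60*(-1/17*(-14) - 211) = 60*(14/17 - 211) = 60*(-3573/17) = -214380/17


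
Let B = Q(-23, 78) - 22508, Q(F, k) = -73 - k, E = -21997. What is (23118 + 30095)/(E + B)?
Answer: -53213/44656 ≈ -1.1916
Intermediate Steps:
B = -22659 (B = (-73 - 1*78) - 22508 = (-73 - 78) - 22508 = -151 - 22508 = -22659)
(23118 + 30095)/(E + B) = (23118 + 30095)/(-21997 - 22659) = 53213/(-44656) = 53213*(-1/44656) = -53213/44656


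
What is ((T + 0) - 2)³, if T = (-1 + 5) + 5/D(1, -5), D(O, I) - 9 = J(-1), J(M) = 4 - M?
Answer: 35937/2744 ≈ 13.097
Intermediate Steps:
D(O, I) = 14 (D(O, I) = 9 + (4 - 1*(-1)) = 9 + (4 + 1) = 9 + 5 = 14)
T = 61/14 (T = (-1 + 5) + 5/14 = 4 + 5*(1/14) = 4 + 5/14 = 61/14 ≈ 4.3571)
((T + 0) - 2)³ = ((61/14 + 0) - 2)³ = (61/14 - 2)³ = (33/14)³ = 35937/2744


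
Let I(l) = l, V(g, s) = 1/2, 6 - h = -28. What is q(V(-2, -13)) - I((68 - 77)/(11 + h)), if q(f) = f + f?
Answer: 6/5 ≈ 1.2000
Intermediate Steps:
h = 34 (h = 6 - 1*(-28) = 6 + 28 = 34)
V(g, s) = 1/2
q(f) = 2*f
q(V(-2, -13)) - I((68 - 77)/(11 + h)) = 2*(1/2) - (68 - 77)/(11 + 34) = 1 - (-9)/45 = 1 - 1*(-1/5) = 1 + 1/5 = 6/5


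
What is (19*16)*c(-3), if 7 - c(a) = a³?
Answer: 10336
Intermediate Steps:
c(a) = 7 - a³
(19*16)*c(-3) = (19*16)*(7 - 1*(-3)³) = 304*(7 - 1*(-27)) = 304*(7 + 27) = 304*34 = 10336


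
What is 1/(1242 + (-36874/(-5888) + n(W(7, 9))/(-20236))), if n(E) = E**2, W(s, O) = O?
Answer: 14893696/18591183599 ≈ 0.00080112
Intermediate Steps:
1/(1242 + (-36874/(-5888) + n(W(7, 9))/(-20236))) = 1/(1242 + (-36874/(-5888) + 9**2/(-20236))) = 1/(1242 + (-36874*(-1/5888) + 81*(-1/20236))) = 1/(1242 + (18437/2944 - 81/20236)) = 1/(1242 + 93213167/14893696) = 1/(18591183599/14893696) = 14893696/18591183599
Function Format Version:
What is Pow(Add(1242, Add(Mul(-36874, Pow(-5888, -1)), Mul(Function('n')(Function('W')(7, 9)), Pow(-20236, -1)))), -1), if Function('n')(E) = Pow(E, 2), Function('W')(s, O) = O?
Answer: Rational(14893696, 18591183599) ≈ 0.00080112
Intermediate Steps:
Pow(Add(1242, Add(Mul(-36874, Pow(-5888, -1)), Mul(Function('n')(Function('W')(7, 9)), Pow(-20236, -1)))), -1) = Pow(Add(1242, Add(Mul(-36874, Pow(-5888, -1)), Mul(Pow(9, 2), Pow(-20236, -1)))), -1) = Pow(Add(1242, Add(Mul(-36874, Rational(-1, 5888)), Mul(81, Rational(-1, 20236)))), -1) = Pow(Add(1242, Add(Rational(18437, 2944), Rational(-81, 20236))), -1) = Pow(Add(1242, Rational(93213167, 14893696)), -1) = Pow(Rational(18591183599, 14893696), -1) = Rational(14893696, 18591183599)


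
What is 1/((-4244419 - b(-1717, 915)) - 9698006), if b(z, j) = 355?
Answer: -1/13942780 ≈ -7.1722e-8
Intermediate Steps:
1/((-4244419 - b(-1717, 915)) - 9698006) = 1/((-4244419 - 1*355) - 9698006) = 1/((-4244419 - 355) - 9698006) = 1/(-4244774 - 9698006) = 1/(-13942780) = -1/13942780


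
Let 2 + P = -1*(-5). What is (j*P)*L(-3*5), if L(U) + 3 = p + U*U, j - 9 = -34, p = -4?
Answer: -16350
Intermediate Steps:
P = 3 (P = -2 - 1*(-5) = -2 + 5 = 3)
j = -25 (j = 9 - 34 = -25)
L(U) = -7 + U² (L(U) = -3 + (-4 + U*U) = -3 + (-4 + U²) = -7 + U²)
(j*P)*L(-3*5) = (-25*3)*(-7 + (-3*5)²) = -75*(-7 + (-15)²) = -75*(-7 + 225) = -75*218 = -16350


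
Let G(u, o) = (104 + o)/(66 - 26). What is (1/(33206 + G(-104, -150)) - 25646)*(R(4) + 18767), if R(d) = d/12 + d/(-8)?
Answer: -958878117160421/1992291 ≈ -4.8129e+8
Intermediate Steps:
G(u, o) = 13/5 + o/40 (G(u, o) = (104 + o)/40 = (104 + o)*(1/40) = 13/5 + o/40)
R(d) = -d/24 (R(d) = d*(1/12) + d*(-⅛) = d/12 - d/8 = -d/24)
(1/(33206 + G(-104, -150)) - 25646)*(R(4) + 18767) = (1/(33206 + (13/5 + (1/40)*(-150))) - 25646)*(-1/24*4 + 18767) = (1/(33206 + (13/5 - 15/4)) - 25646)*(-⅙ + 18767) = (1/(33206 - 23/20) - 25646)*(112601/6) = (1/(664097/20) - 25646)*(112601/6) = (20/664097 - 25646)*(112601/6) = -17031431642/664097*112601/6 = -958878117160421/1992291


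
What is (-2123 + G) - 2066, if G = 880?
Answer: -3309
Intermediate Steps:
(-2123 + G) - 2066 = (-2123 + 880) - 2066 = -1243 - 2066 = -3309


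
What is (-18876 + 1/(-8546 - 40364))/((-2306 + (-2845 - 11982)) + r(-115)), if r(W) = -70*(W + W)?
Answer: 923225161/50524030 ≈ 18.273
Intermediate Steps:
r(W) = -140*W
(-18876 + 1/(-8546 - 40364))/((-2306 + (-2845 - 11982)) + r(-115)) = (-18876 + 1/(-8546 - 40364))/((-2306 + (-2845 - 11982)) - 140*(-115)) = (-18876 + 1/(-48910))/((-2306 - 14827) + 16100) = (-18876 - 1/48910)/(-17133 + 16100) = -923225161/48910/(-1033) = -923225161/48910*(-1/1033) = 923225161/50524030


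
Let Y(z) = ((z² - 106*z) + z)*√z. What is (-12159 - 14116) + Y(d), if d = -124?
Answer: -26275 + 56792*I*√31 ≈ -26275.0 + 3.162e+5*I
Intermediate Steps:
Y(z) = √z*(z² - 105*z) (Y(z) = (z² - 105*z)*√z = √z*(z² - 105*z))
(-12159 - 14116) + Y(d) = (-12159 - 14116) + (-124)^(3/2)*(-105 - 124) = -26275 - 248*I*√31*(-229) = -26275 + 56792*I*√31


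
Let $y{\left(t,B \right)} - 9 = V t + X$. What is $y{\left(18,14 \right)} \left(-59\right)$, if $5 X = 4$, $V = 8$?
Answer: $- \frac{45371}{5} \approx -9074.2$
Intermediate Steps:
$X = \frac{4}{5}$ ($X = \frac{1}{5} \cdot 4 = \frac{4}{5} \approx 0.8$)
$y{\left(t,B \right)} = \frac{49}{5} + 8 t$ ($y{\left(t,B \right)} = 9 + \left(8 t + \frac{4}{5}\right) = 9 + \left(\frac{4}{5} + 8 t\right) = \frac{49}{5} + 8 t$)
$y{\left(18,14 \right)} \left(-59\right) = \left(\frac{49}{5} + 8 \cdot 18\right) \left(-59\right) = \left(\frac{49}{5} + 144\right) \left(-59\right) = \frac{769}{5} \left(-59\right) = - \frac{45371}{5}$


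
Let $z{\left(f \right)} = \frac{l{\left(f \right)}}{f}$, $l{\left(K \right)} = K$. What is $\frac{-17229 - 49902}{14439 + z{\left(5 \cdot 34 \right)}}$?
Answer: $- \frac{67131}{14440} \approx -4.649$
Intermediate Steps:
$z{\left(f \right)} = 1$ ($z{\left(f \right)} = \frac{f}{f} = 1$)
$\frac{-17229 - 49902}{14439 + z{\left(5 \cdot 34 \right)}} = \frac{-17229 - 49902}{14439 + 1} = - \frac{67131}{14440}$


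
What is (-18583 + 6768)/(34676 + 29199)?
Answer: -2363/12775 ≈ -0.18497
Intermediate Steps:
(-18583 + 6768)/(34676 + 29199) = -11815/63875 = -11815*1/63875 = -2363/12775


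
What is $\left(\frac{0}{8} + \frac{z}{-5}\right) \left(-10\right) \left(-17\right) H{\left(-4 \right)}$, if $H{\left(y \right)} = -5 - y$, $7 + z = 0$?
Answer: $-238$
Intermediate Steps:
$z = -7$ ($z = -7 + 0 = -7$)
$\left(\frac{0}{8} + \frac{z}{-5}\right) \left(-10\right) \left(-17\right) H{\left(-4 \right)} = \left(\frac{0}{8} - \frac{7}{-5}\right) \left(-10\right) \left(-17\right) \left(-5 - -4\right) = \left(0 \cdot \frac{1}{8} - - \frac{7}{5}\right) \left(-10\right) \left(-17\right) \left(-5 + 4\right) = \left(0 + \frac{7}{5}\right) \left(-10\right) \left(-17\right) \left(-1\right) = \frac{7}{5} \left(-10\right) \left(-17\right) \left(-1\right) = \left(-14\right) \left(-17\right) \left(-1\right) = 238 \left(-1\right) = -238$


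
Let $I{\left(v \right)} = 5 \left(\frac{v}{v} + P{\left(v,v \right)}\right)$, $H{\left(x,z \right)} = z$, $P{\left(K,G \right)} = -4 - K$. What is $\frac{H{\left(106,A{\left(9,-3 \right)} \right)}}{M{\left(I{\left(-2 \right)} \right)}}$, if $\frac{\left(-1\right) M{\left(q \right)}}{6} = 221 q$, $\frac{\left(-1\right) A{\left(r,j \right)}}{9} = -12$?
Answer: $\frac{18}{1105} \approx 0.01629$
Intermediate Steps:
$A{\left(r,j \right)} = 108$ ($A{\left(r,j \right)} = \left(-9\right) \left(-12\right) = 108$)
$I{\left(v \right)} = -15 - 5 v$ ($I{\left(v \right)} = 5 \left(\frac{v}{v} - \left(4 + v\right)\right) = 5 \left(1 - \left(4 + v\right)\right) = 5 \left(-3 - v\right) = -15 - 5 v$)
$M{\left(q \right)} = - 1326 q$ ($M{\left(q \right)} = - 6 \cdot 221 q = - 1326 q$)
$\frac{H{\left(106,A{\left(9,-3 \right)} \right)}}{M{\left(I{\left(-2 \right)} \right)}} = \frac{108}{\left(-1326\right) \left(-15 - -10\right)} = \frac{108}{\left(-1326\right) \left(-15 + 10\right)} = \frac{108}{\left(-1326\right) \left(-5\right)} = \frac{108}{6630} = 108 \cdot \frac{1}{6630} = \frac{18}{1105}$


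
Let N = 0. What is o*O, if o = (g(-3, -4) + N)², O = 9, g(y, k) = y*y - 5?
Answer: 144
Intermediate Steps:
g(y, k) = -5 + y² (g(y, k) = y² - 5 = -5 + y²)
o = 16 (o = ((-5 + (-3)²) + 0)² = ((-5 + 9) + 0)² = (4 + 0)² = 4² = 16)
o*O = 16*9 = 144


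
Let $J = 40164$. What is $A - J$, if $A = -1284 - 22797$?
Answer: $-64245$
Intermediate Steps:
$A = -24081$
$A - J = -24081 - 40164 = -64245$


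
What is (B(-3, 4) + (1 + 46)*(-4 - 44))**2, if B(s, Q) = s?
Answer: 5103081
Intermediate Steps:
(B(-3, 4) + (1 + 46)*(-4 - 44))**2 = (-3 + (1 + 46)*(-4 - 44))**2 = (-3 + 47*(-48))**2 = (-3 - 2256)**2 = (-2259)**2 = 5103081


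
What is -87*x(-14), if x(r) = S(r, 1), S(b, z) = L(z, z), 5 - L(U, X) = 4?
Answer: -87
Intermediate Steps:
L(U, X) = 1 (L(U, X) = 5 - 1*4 = 5 - 4 = 1)
S(b, z) = 1
x(r) = 1
-87*x(-14) = -87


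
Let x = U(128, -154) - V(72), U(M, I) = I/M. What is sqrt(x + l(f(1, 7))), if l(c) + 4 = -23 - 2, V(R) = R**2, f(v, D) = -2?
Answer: I*sqrt(333709)/8 ≈ 72.209*I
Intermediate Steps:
l(c) = -29 (l(c) = -4 + (-23 - 2) = -4 - 25 = -29)
x = -331853/64 (x = -154/128 - 1*72**2 = -154*1/128 - 1*5184 = -77/64 - 5184 = -331853/64 ≈ -5185.2)
sqrt(x + l(f(1, 7))) = sqrt(-331853/64 - 29) = sqrt(-333709/64) = I*sqrt(333709)/8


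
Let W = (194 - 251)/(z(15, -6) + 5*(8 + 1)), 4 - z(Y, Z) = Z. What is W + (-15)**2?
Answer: 12318/55 ≈ 223.96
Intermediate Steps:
z(Y, Z) = 4 - Z
W = -57/55 (W = (194 - 251)/((4 - 1*(-6)) + 5*(8 + 1)) = -57/((4 + 6) + 5*9) = -57/(10 + 45) = -57/55 ≈ -1.0364)
W + (-15)**2 = -57/55 + (-15)**2 = -57/55 + 225 = 12318/55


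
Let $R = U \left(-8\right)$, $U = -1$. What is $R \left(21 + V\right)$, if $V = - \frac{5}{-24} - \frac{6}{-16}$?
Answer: $\frac{518}{3} \approx 172.67$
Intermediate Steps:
$V = \frac{7}{12}$ ($V = \left(-5\right) \left(- \frac{1}{24}\right) - - \frac{3}{8} = \frac{5}{24} + \frac{3}{8} = \frac{7}{12} \approx 0.58333$)
$R = 8$ ($R = \left(-1\right) \left(-8\right) = 8$)
$R \left(21 + V\right) = 8 \left(21 + \frac{7}{12}\right) = 8 \cdot \frac{259}{12} = \frac{518}{3}$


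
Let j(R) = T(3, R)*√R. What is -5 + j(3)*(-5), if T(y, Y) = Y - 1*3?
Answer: -5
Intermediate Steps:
T(y, Y) = -3 + Y (T(y, Y) = Y - 3 = -3 + Y)
j(R) = √R*(-3 + R) (j(R) = (-3 + R)*√R = √R*(-3 + R))
-5 + j(3)*(-5) = -5 + (√3*(-3 + 3))*(-5) = -5 + (√3*0)*(-5) = -5 + 0*(-5) = -5 + 0 = -5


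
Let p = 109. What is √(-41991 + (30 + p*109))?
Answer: 8*I*√470 ≈ 173.44*I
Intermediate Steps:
√(-41991 + (30 + p*109)) = √(-41991 + (30 + 109*109)) = √(-41991 + (30 + 11881)) = √(-41991 + 11911) = √(-30080) = 8*I*√470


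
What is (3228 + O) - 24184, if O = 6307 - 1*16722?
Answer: -31371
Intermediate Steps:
O = -10415 (O = 6307 - 16722 = -10415)
(3228 + O) - 24184 = (3228 - 10415) - 24184 = -7187 - 24184 = -31371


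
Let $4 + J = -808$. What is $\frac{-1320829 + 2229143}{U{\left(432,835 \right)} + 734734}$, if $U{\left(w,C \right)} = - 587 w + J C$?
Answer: $- \frac{454157}{98435} \approx -4.6138$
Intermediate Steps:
$J = -812$ ($J = -4 - 808 = -812$)
$U{\left(w,C \right)} = - 812 C - 587 w$ ($U{\left(w,C \right)} = - 587 w - 812 C = - 812 C - 587 w$)
$\frac{-1320829 + 2229143}{U{\left(432,835 \right)} + 734734} = \frac{-1320829 + 2229143}{\left(\left(-812\right) 835 - 253584\right) + 734734} = \frac{908314}{\left(-678020 - 253584\right) + 734734} = \frac{908314}{-931604 + 734734} = \frac{908314}{-196870} = 908314 \left(- \frac{1}{196870}\right) = - \frac{454157}{98435}$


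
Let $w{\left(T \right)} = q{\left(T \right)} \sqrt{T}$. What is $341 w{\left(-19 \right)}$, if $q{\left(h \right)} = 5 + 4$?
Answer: $3069 i \sqrt{19} \approx 13377.0 i$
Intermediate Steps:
$q{\left(h \right)} = 9$
$w{\left(T \right)} = 9 \sqrt{T}$
$341 w{\left(-19 \right)} = 341 \cdot 9 \sqrt{-19} = 341 \cdot 9 i \sqrt{19} = 3069 i \sqrt{19}$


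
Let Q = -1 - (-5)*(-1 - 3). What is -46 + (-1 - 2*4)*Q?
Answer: 143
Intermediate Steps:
Q = -21 (Q = -1 - (-5)*(-4) = -1 - 5*4 = -1 - 20 = -21)
-46 + (-1 - 2*4)*Q = -46 + (-1 - 2*4)*(-21) = -46 + (-1 - 8)*(-21) = -46 - 9*(-21) = -46 + 189 = 143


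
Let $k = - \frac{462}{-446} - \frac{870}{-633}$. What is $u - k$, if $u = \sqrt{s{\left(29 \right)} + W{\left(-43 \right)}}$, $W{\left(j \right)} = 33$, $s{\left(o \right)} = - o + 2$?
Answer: $- \frac{113411}{47053} + \sqrt{6} \approx 0.039208$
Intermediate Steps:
$s{\left(o \right)} = 2 - o$
$u = \sqrt{6}$ ($u = \sqrt{\left(2 - 29\right) + 33} = \sqrt{-27 + 33} = \sqrt{6} \approx 2.4495$)
$k = \frac{113411}{47053}$ ($k = \left(-462\right) \left(- \frac{1}{446}\right) - - \frac{290}{211} = \frac{231}{223} + \frac{290}{211} = \frac{113411}{47053} \approx 2.4103$)
$u - k = \sqrt{6} - \frac{113411}{47053} = - \frac{113411}{47053} + \sqrt{6}$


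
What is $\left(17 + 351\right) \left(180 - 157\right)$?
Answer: $8464$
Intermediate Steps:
$\left(17 + 351\right) \left(180 - 157\right) = 368 \cdot 23 = 8464$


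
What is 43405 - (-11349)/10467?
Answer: 50481276/1163 ≈ 43406.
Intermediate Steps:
43405 - (-11349)/10467 = 43405 - 1*(-1261/1163) = 43405 + 1261/1163 = 50481276/1163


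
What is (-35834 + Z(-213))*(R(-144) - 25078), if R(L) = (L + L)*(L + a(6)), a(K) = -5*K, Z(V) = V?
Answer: -902400598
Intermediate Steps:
R(L) = 2*L*(-30 + L) (R(L) = (L + L)*(L - 5*6) = (2*L)*(L - 30) = (2*L)*(-30 + L) = 2*L*(-30 + L))
(-35834 + Z(-213))*(R(-144) - 25078) = (-35834 - 213)*(2*(-144)*(-30 - 144) - 25078) = -36047*(2*(-144)*(-174) - 25078) = -36047*(50112 - 25078) = -36047*25034 = -902400598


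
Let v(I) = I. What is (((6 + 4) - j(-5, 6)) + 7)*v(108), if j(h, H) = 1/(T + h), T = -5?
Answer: 9234/5 ≈ 1846.8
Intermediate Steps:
j(h, H) = 1/(-5 + h)
(((6 + 4) - j(-5, 6)) + 7)*v(108) = (((6 + 4) - 1/(-5 - 5)) + 7)*108 = ((10 - 1/(-10)) + 7)*108 = ((10 - 1*(-⅒)) + 7)*108 = ((10 + ⅒) + 7)*108 = (101/10 + 7)*108 = (171/10)*108 = 9234/5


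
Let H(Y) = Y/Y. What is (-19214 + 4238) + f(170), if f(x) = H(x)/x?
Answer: -2545919/170 ≈ -14976.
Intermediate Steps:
H(Y) = 1
f(x) = 1/x
(-19214 + 4238) + f(170) = (-19214 + 4238) + 1/170 = -14976 + 1/170 = -2545919/170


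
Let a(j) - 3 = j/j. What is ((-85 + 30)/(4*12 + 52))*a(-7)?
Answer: -11/5 ≈ -2.2000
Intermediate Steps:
a(j) = 4 (a(j) = 3 + j/j = 3 + 1 = 4)
((-85 + 30)/(4*12 + 52))*a(-7) = ((-85 + 30)/(4*12 + 52))*4 = -55/(48 + 52)*4 = -55/100*4 = -55*1/100*4 = -11/20*4 = -11/5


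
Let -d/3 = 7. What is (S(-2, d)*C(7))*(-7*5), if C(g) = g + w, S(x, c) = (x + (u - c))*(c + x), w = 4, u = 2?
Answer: 185955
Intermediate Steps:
d = -21 (d = -3*7 = -21)
S(x, c) = (c + x)*(2 + x - c) (S(x, c) = (x + (2 - c))*(c + x) = (2 + x - c)*(c + x) = (c + x)*(2 + x - c))
C(g) = 4 + g (C(g) = g + 4 = 4 + g)
(S(-2, d)*C(7))*(-7*5) = (((-2)**2 - 1*(-21)**2 + 2*(-21) + 2*(-2))*(4 + 7))*(-7*5) = ((4 - 1*441 - 42 - 4)*11)*(-35) = ((4 - 441 - 42 - 4)*11)*(-35) = -483*11*(-35) = -5313*(-35) = 185955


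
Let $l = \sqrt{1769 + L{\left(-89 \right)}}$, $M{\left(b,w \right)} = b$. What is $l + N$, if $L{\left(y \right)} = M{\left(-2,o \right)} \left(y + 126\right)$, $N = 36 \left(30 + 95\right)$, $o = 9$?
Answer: $4500 + \sqrt{1695} \approx 4541.2$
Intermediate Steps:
$N = 4500$ ($N = 36 \cdot 125 = 4500$)
$L{\left(y \right)} = -252 - 2 y$ ($L{\left(y \right)} = - 2 \left(y + 126\right) = - 2 \left(126 + y\right) = -252 - 2 y$)
$l = \sqrt{1695}$ ($l = \sqrt{1769 - 74} = \sqrt{1695} \approx 41.17$)
$l + N = \sqrt{1695} + 4500 = 4500 + \sqrt{1695}$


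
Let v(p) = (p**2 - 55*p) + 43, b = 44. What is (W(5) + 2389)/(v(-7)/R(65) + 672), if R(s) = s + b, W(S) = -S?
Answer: 259856/73725 ≈ 3.5247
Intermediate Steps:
R(s) = 44 + s (R(s) = s + 44 = 44 + s)
v(p) = 43 + p**2 - 55*p
(W(5) + 2389)/(v(-7)/R(65) + 672) = (-1*5 + 2389)/((43 + (-7)**2 - 55*(-7))/(44 + 65) + 672) = (-5 + 2389)/((43 + 49 + 385)/109 + 672) = 2384/(477*(1/109) + 672) = 2384/(477/109 + 672) = 2384/(73725/109) = 2384*(109/73725) = 259856/73725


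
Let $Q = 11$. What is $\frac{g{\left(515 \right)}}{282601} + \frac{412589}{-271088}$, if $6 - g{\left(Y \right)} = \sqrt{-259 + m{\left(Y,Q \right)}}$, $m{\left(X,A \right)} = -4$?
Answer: $- \frac{116596437461}{76609739888} - \frac{i \sqrt{263}}{282601} \approx -1.522 - 5.7386 \cdot 10^{-5} i$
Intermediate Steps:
$g{\left(Y \right)} = 6 - i \sqrt{263}$ ($g{\left(Y \right)} = 6 - \sqrt{-259 - 4} = 6 - \sqrt{-263} = 6 - i \sqrt{263}$)
$\frac{g{\left(515 \right)}}{282601} + \frac{412589}{-271088} = \frac{6 - i \sqrt{263}}{282601} + \frac{412589}{-271088} = \left(6 - i \sqrt{263}\right) \frac{1}{282601} + 412589 \left(- \frac{1}{271088}\right) = \left(\frac{6}{282601} - \frac{i \sqrt{263}}{282601}\right) - \frac{412589}{271088} = - \frac{116596437461}{76609739888} - \frac{i \sqrt{263}}{282601}$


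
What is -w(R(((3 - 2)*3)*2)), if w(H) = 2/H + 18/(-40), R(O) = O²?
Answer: 71/180 ≈ 0.39444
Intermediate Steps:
w(H) = -9/20 + 2/H (w(H) = 2/H + 18*(-1/40) = 2/H - 9/20 = -9/20 + 2/H)
-w(R(((3 - 2)*3)*2)) = -(-9/20 + 2/((((3 - 2)*3)*2)²)) = -(-9/20 + 2/(((1*3)*2)²)) = -(-9/20 + 2/((3*2)²)) = -(-9/20 + 2/(6²)) = -(-9/20 + 2/36) = -(-9/20 + 2*(1/36)) = -(-9/20 + 1/18) = -1*(-71/180) = 71/180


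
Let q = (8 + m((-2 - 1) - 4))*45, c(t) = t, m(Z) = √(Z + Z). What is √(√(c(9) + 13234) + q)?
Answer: √(360 + √13243 + 45*I*√14) ≈ 22.126 + 3.8049*I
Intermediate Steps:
m(Z) = √2*√Z (m(Z) = √(2*Z) = √2*√Z)
q = 360 + 45*I*√14 (q = (8 + √2*√((-2 - 1) - 4))*45 = (8 + √2*√(-3 - 4))*45 = (8 + √2*√(-7))*45 = (8 + √2*(I*√7))*45 = (8 + I*√14)*45 = 360 + 45*I*√14 ≈ 360.0 + 168.37*I)
√(√(c(9) + 13234) + q) = √(√(9 + 13234) + (360 + 45*I*√14)) = √(√13243 + (360 + 45*I*√14)) = √(360 + √13243 + 45*I*√14)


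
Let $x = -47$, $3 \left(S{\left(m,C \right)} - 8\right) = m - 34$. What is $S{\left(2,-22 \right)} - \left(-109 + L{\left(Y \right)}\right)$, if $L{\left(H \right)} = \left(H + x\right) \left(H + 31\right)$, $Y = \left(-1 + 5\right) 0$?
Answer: $\frac{4690}{3} \approx 1563.3$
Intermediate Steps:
$S{\left(m,C \right)} = - \frac{10}{3} + \frac{m}{3}$ ($S{\left(m,C \right)} = 8 + \frac{m - 34}{3} = 8 + \frac{-34 + m}{3} = 8 + \left(- \frac{34}{3} + \frac{m}{3}\right) = - \frac{10}{3} + \frac{m}{3}$)
$Y = 0$ ($Y = 4 \cdot 0 = 0$)
$L{\left(H \right)} = \left(-47 + H\right) \left(31 + H\right)$ ($L{\left(H \right)} = \left(H - 47\right) \left(H + 31\right) = \left(-47 + H\right) \left(31 + H\right)$)
$S{\left(2,-22 \right)} - \left(-109 + L{\left(Y \right)}\right) = \left(- \frac{10}{3} + \frac{1}{3} \cdot 2\right) + \left(109 - \left(-1457 + 0^{2} - 0\right)\right) = \left(- \frac{10}{3} + \frac{2}{3}\right) + \left(109 - \left(-1457 + 0 + 0\right)\right) = - \frac{8}{3} + \left(109 - -1457\right) = - \frac{8}{3} + \left(109 + 1457\right) = - \frac{8}{3} + 1566 = \frac{4690}{3}$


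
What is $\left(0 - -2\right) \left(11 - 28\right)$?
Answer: $-34$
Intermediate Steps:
$\left(0 - -2\right) \left(11 - 28\right) = \left(0 + 2\right) \left(-17\right) = 2 \left(-17\right) = -34$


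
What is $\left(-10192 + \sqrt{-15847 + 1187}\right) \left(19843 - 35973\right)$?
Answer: $164396960 - 32260 i \sqrt{3665} \approx 1.644 \cdot 10^{8} - 1.953 \cdot 10^{6} i$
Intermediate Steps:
$\left(-10192 + \sqrt{-15847 + 1187}\right) \left(19843 - 35973\right) = \left(-10192 + \sqrt{-14660}\right) \left(-16130\right) = \left(-10192 + 2 i \sqrt{3665}\right) \left(-16130\right) = 164396960 - 32260 i \sqrt{3665}$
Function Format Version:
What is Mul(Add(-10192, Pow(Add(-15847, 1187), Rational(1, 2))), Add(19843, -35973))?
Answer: Add(164396960, Mul(-32260, I, Pow(3665, Rational(1, 2)))) ≈ Add(1.6440e+8, Mul(-1.9530e+6, I))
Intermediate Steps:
Mul(Add(-10192, Pow(Add(-15847, 1187), Rational(1, 2))), Add(19843, -35973)) = Mul(Add(-10192, Pow(-14660, Rational(1, 2))), -16130) = Mul(Add(-10192, Mul(2, I, Pow(3665, Rational(1, 2)))), -16130) = Add(164396960, Mul(-32260, I, Pow(3665, Rational(1, 2))))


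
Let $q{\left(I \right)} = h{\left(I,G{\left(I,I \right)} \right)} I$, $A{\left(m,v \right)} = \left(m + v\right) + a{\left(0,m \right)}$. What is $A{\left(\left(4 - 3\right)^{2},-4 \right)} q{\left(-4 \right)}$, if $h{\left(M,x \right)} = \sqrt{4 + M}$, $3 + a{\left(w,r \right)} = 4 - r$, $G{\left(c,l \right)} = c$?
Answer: $0$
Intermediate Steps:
$a{\left(w,r \right)} = 1 - r$ ($a{\left(w,r \right)} = -3 - \left(-4 + r\right) = 1 - r$)
$A{\left(m,v \right)} = 1 + v$ ($A{\left(m,v \right)} = \left(m + v\right) - \left(-1 + m\right) = 1 + v$)
$q{\left(I \right)} = I \sqrt{4 + I}$ ($q{\left(I \right)} = \sqrt{4 + I} I = I \sqrt{4 + I}$)
$A{\left(\left(4 - 3\right)^{2},-4 \right)} q{\left(-4 \right)} = \left(1 - 4\right) \left(- 4 \sqrt{4 - 4}\right) = - 3 \left(- 4 \sqrt{0}\right) = - 3 \left(\left(-4\right) 0\right) = \left(-3\right) 0 = 0$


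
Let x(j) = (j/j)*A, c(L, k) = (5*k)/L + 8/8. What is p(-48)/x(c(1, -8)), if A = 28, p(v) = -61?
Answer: -61/28 ≈ -2.1786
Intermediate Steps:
c(L, k) = 1 + 5*k/L (c(L, k) = 5*k/L + 8*(1/8) = 5*k/L + 1 = 1 + 5*k/L)
x(j) = 28 (x(j) = (j/j)*28 = 1*28 = 28)
p(-48)/x(c(1, -8)) = -61/28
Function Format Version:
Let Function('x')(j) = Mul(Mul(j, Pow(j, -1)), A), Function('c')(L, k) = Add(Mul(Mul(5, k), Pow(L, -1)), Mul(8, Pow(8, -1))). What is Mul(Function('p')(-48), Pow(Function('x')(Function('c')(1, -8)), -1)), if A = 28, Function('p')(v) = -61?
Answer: Rational(-61, 28) ≈ -2.1786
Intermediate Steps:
Function('c')(L, k) = Add(1, Mul(5, k, Pow(L, -1))) (Function('c')(L, k) = Add(Mul(5, k, Pow(L, -1)), Mul(8, Rational(1, 8))) = Add(Mul(5, k, Pow(L, -1)), 1) = Add(1, Mul(5, k, Pow(L, -1))))
Function('x')(j) = 28 (Function('x')(j) = Mul(Mul(j, Pow(j, -1)), 28) = Mul(1, 28) = 28)
Mul(Function('p')(-48), Pow(Function('x')(Function('c')(1, -8)), -1)) = Mul(-61, Pow(28, -1)) = Mul(-61, Rational(1, 28)) = Rational(-61, 28)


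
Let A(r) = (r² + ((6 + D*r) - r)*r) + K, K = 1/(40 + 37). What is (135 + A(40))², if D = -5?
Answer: 344714591376/5929 ≈ 5.8140e+7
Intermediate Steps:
K = 1/77 ≈ 0.012987
A(r) = 1/77 + r² + r*(6 - 6*r) (A(r) = (r² + ((6 - 5*r) - r)*r) + 1/77 = (r² + (6 - 6*r)*r) + 1/77 = (r² + r*(6 - 6*r)) + 1/77 = 1/77 + r² + r*(6 - 6*r))
(135 + A(40))² = (135 + (1/77 - 5*40² + 6*40))² = (135 + (1/77 - 5*1600 + 240))² = (135 + (1/77 - 8000 + 240))² = (135 - 597519/77)² = (-587124/77)² = 344714591376/5929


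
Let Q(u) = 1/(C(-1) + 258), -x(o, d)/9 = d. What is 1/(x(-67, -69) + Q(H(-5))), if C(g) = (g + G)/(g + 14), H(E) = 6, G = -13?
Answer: 3340/2074153 ≈ 0.0016103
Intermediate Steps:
x(o, d) = -9*d
C(g) = (-13 + g)/(14 + g) (C(g) = (g - 13)/(g + 14) = (-13 + g)/(14 + g))
Q(u) = 13/3340 (Q(u) = 1/((-13 - 1)/(14 - 1) + 258) = 1/(-14/13 + 258) = 1/(3340/13) = 13/3340)
1/(x(-67, -69) + Q(H(-5))) = 1/(-9*(-69) + 13/3340) = 1/(621 + 13/3340) = 1/(2074153/3340) = 3340/2074153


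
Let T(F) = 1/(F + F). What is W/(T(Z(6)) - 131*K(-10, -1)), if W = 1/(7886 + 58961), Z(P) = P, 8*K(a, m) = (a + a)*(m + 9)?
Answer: 12/2101736527 ≈ 5.7096e-9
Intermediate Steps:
K(a, m) = a*(9 + m)/4 (K(a, m) = ((a + a)*(m + 9))/8 = ((2*a)*(9 + m))/8 = (2*a*(9 + m))/8 = a*(9 + m)/4)
W = 1/66847 ≈ 1.4960e-5
T(F) = 1/(2*F)
W/(T(Z(6)) - 131*K(-10, -1)) = 1/(66847*((1/2)/6 - 131*(-10)*(9 - 1)/4)) = 1/(66847*((1/2)*(1/6) - 131*(-10)*8/4)) = 1/(66847*(1/12 - 131*(-20))) = 1/(66847*(1/12 + 2620)) = 1/(66847*(31441/12)) = (1/66847)*(12/31441) = 12/2101736527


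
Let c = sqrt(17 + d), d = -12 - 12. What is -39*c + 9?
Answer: 9 - 39*I*sqrt(7) ≈ 9.0 - 103.18*I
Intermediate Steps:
d = -24
c = I*sqrt(7) (c = sqrt(17 - 24) = sqrt(-7) = I*sqrt(7) ≈ 2.6458*I)
-39*c + 9 = -39*I*sqrt(7) + 9 = 9 - 39*I*sqrt(7)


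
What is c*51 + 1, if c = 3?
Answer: 154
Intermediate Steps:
c*51 + 1 = 3*51 + 1 = 153 + 1 = 154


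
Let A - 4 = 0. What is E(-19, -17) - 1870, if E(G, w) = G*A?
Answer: -1946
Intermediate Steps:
A = 4 (A = 4 + 0 = 4)
E(G, w) = 4*G (E(G, w) = G*4 = 4*G)
E(-19, -17) - 1870 = 4*(-19) - 1870 = -76 - 1870 = -1946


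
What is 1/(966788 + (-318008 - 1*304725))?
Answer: 1/344055 ≈ 2.9065e-6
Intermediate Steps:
1/(966788 + (-318008 - 1*304725)) = 1/(966788 + (-318008 - 304725)) = 1/(966788 - 622733) = 1/344055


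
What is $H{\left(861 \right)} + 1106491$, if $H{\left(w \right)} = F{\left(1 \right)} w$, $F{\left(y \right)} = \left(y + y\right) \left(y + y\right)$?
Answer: $1109935$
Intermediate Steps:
$F{\left(y \right)} = 4 y^{2}$ ($F{\left(y \right)} = 2 y 2 y = 4 y^{2}$)
$H{\left(w \right)} = 4 w$ ($H{\left(w \right)} = 4 \cdot 1^{2} w = 4 \cdot 1 w = 4 w$)
$H{\left(861 \right)} + 1106491 = 4 \cdot 861 + 1106491 = 3444 + 1106491 = 1109935$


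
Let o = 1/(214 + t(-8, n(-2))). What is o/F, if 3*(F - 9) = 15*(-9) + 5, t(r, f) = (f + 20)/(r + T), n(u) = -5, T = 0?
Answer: -24/174791 ≈ -0.00013731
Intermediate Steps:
t(r, f) = (20 + f)/r (t(r, f) = (f + 20)/(r + 0) = (20 + f)/r)
o = 8/1697 (o = 1/(214 + (20 - 5)/(-8)) = 1/(214 - 1/8*15) = 1/(214 - 15/8) = 1/(1697/8) = 8/1697 ≈ 0.0047142)
F = -103/3 (F = 9 + (15*(-9) + 5)/3 = 9 + (-135 + 5)/3 = 9 + (1/3)*(-130) = 9 - 130/3 = -103/3 ≈ -34.333)
o/F = 8/(1697*(-103/3)) = (8/1697)*(-3/103) = -24/174791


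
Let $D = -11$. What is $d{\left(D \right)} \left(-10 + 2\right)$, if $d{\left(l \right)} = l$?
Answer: $88$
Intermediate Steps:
$d{\left(D \right)} \left(-10 + 2\right) = - 11 \left(-10 + 2\right) = \left(-11\right) \left(-8\right) = 88$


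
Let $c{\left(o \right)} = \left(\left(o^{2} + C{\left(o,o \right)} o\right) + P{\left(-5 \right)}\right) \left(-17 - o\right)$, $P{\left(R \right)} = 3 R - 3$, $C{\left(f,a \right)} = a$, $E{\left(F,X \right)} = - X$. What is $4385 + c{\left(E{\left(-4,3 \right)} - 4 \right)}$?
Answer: $3585$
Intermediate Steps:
$P{\left(R \right)} = -3 + 3 R$
$c{\left(o \right)} = \left(-18 + 2 o^{2}\right) \left(-17 - o\right)$ ($c{\left(o \right)} = \left(\left(o^{2} + o o\right) + \left(-3 + 3 \left(-5\right)\right)\right) \left(-17 - o\right) = \left(\left(o^{2} + o^{2}\right) - 18\right) \left(-17 - o\right) = \left(2 o^{2} - 18\right) \left(-17 - o\right) = \left(-18 + 2 o^{2}\right) \left(-17 - o\right)$)
$4385 + c{\left(E{\left(-4,3 \right)} - 4 \right)} = 4385 - \left(-306 - 18 \left(\left(-1\right) 3 - 4\right) + 2 \left(\left(-1\right) 3 - 4\right)^{3} + 34 \left(\left(-1\right) 3 - 4\right)^{2}\right) = 4385 - \left(-306 - 18 \left(-3 - 4\right) + 2 \left(-3 - 4\right)^{3} + 34 \left(-3 - 4\right)^{2}\right) = 4385 + \left(306 - 34 \left(-7\right)^{2} - 2 \left(-7\right)^{3} + 18 \left(-7\right)\right) = 4385 - 800 = 3585$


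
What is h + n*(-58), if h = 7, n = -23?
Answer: 1341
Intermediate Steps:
h + n*(-58) = 7 - 23*(-58) = 7 + 1334 = 1341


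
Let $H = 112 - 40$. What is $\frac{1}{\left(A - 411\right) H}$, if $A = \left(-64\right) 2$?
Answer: $- \frac{1}{38808} \approx -2.5768 \cdot 10^{-5}$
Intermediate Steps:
$H = 72$
$A = -128$
$\frac{1}{\left(A - 411\right) H} = \frac{1}{\left(-128 - 411\right) 72} = \frac{1}{\left(-539\right) 72} = \frac{1}{-38808} = - \frac{1}{38808}$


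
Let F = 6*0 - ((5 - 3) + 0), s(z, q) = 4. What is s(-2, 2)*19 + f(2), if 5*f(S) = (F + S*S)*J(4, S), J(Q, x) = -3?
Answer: 374/5 ≈ 74.800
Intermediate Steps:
F = -2 (F = 0 - (2 + 0) = 0 - 1*2 = 0 - 2 = -2)
f(S) = 6/5 - 3*S²/5 (f(S) = ((-2 + S*S)*(-3))/5 = ((-2 + S²)*(-3))/5 = (6 - 3*S²)/5 = 6/5 - 3*S²/5)
s(-2, 2)*19 + f(2) = 4*19 + (6/5 - ⅗*2²) = 76 + (6/5 - ⅗*4) = 76 + (6/5 - 12/5) = 76 - 6/5 = 374/5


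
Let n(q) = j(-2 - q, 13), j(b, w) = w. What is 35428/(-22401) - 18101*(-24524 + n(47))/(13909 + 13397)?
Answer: 122688458803/7551626 ≈ 16247.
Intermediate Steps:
n(q) = 13
35428/(-22401) - 18101*(-24524 + n(47))/(13909 + 13397) = 35428/(-22401) - 18101*(-24524 + 13)/(13909 + 13397) = 35428*(-1/22401) - 18101/(27306/(-24511)) = -35428/22401 - 18101/(27306*(-1/24511)) = -35428/22401 - 18101/(-27306/24511) = -35428/22401 - 18101*(-24511/27306) = -35428/22401 + 443673611/27306 = 122688458803/7551626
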